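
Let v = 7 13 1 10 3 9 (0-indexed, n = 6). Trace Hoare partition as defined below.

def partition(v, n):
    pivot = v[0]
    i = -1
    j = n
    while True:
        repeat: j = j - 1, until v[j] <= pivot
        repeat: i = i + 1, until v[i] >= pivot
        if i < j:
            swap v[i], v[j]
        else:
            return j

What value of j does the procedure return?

1

pivot = v[0] = 7; i = -1, j = 6
j→4 (v[4]=3≤7), i→0 (v[0]=7≥7); i<j, swap → 3 13 1 10 7 9
j→2 (v[2]=1≤7), i→1 (v[1]=13≥7); i<j, swap → 3 1 13 10 7 9
j→1, i→2; i≥j, return j=1. v = 3 1 13 10 7 9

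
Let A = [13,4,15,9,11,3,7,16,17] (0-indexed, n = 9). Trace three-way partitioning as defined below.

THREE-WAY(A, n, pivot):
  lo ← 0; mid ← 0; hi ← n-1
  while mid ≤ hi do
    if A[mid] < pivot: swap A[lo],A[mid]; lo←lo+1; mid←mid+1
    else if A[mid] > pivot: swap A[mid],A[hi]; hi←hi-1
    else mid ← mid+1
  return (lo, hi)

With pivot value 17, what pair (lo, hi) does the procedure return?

(8, 8)

lo=0 mid=0 hi=8
13<17: swap(0,0), lo=1 mid=1 ⇒ [13,4,15,9,11,3,7,16,17]
4<17: swap(1,1), lo=2 mid=2 ⇒ [13,4,15,9,11,3,7,16,17]
15<17: swap(2,2), lo=3 mid=3 ⇒ [13,4,15,9,11,3,7,16,17]
9<17: swap(3,3), lo=4 mid=4 ⇒ [13,4,15,9,11,3,7,16,17]
11<17: swap(4,4), lo=5 mid=5 ⇒ [13,4,15,9,11,3,7,16,17]
3<17: swap(5,5), lo=6 mid=6 ⇒ [13,4,15,9,11,3,7,16,17]
7<17: swap(6,6), lo=7 mid=7 ⇒ [13,4,15,9,11,3,7,16,17]
16<17: swap(7,7), lo=8 mid=8 ⇒ [13,4,15,9,11,3,7,16,17]
17=17: mid=9
done. lo=8 hi=8; A=[13,4,15,9,11,3,7,16,17]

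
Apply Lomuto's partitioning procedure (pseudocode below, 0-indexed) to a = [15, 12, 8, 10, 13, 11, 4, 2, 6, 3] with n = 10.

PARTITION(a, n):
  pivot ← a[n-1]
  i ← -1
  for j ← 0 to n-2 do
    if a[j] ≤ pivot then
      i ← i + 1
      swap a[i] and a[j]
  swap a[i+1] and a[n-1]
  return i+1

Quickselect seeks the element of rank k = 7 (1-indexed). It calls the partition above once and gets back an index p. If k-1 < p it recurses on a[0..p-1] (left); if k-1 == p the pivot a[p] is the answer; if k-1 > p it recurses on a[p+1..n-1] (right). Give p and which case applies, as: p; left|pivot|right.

pivot=3, i=-1
j=0: 15>3, skip
j=1: 12>3, skip
j=2: 8>3, skip
j=3: 10>3, skip
j=4: 13>3, skip
j=5: 11>3, skip
j=6: 4>3, skip
j=7: 2≤3, i=0, swap(0,7) ⇒ [2, 12, 8, 10, 13, 11, 4, 15, 6, 3]
j=8: 6>3, skip
swap(1,9) ⇒ [2, 3, 8, 10, 13, 11, 4, 15, 6, 12]; return 1
p = 1; k-1 = 6 > 1 ⇒ right

1; right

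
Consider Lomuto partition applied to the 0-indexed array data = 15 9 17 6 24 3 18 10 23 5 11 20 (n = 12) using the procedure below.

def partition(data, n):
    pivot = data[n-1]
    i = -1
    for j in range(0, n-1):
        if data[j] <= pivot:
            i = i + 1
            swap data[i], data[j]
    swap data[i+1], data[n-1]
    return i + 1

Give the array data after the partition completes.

15 9 17 6 3 18 10 5 11 20 23 24

pivot=20, i=-1
j=0: 15≤20, i=0, swap(0,0) ⇒ 15 9 17 6 24 3 18 10 23 5 11 20
j=1: 9≤20, i=1, swap(1,1) ⇒ 15 9 17 6 24 3 18 10 23 5 11 20
j=2: 17≤20, i=2, swap(2,2) ⇒ 15 9 17 6 24 3 18 10 23 5 11 20
j=3: 6≤20, i=3, swap(3,3) ⇒ 15 9 17 6 24 3 18 10 23 5 11 20
j=4: 24>20, skip
j=5: 3≤20, i=4, swap(4,5) ⇒ 15 9 17 6 3 24 18 10 23 5 11 20
j=6: 18≤20, i=5, swap(5,6) ⇒ 15 9 17 6 3 18 24 10 23 5 11 20
j=7: 10≤20, i=6, swap(6,7) ⇒ 15 9 17 6 3 18 10 24 23 5 11 20
j=8: 23>20, skip
j=9: 5≤20, i=7, swap(7,9) ⇒ 15 9 17 6 3 18 10 5 23 24 11 20
j=10: 11≤20, i=8, swap(8,10) ⇒ 15 9 17 6 3 18 10 5 11 24 23 20
swap(9,11) ⇒ 15 9 17 6 3 18 10 5 11 20 23 24; return 9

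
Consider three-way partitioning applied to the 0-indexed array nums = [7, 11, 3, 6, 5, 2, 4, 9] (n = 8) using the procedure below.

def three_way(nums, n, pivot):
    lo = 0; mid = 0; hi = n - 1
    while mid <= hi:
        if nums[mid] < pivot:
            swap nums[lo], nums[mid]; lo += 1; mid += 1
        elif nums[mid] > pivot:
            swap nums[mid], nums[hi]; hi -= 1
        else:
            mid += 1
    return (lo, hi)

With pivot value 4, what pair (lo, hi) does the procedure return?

lo=0 mid=0 hi=7
7>4: swap(0,7), hi=6 ⇒ [9, 11, 3, 6, 5, 2, 4, 7]
9>4: swap(0,6), hi=5 ⇒ [4, 11, 3, 6, 5, 2, 9, 7]
4=4: mid=1
11>4: swap(1,5), hi=4 ⇒ [4, 2, 3, 6, 5, 11, 9, 7]
2<4: swap(0,1), lo=1 mid=2 ⇒ [2, 4, 3, 6, 5, 11, 9, 7]
3<4: swap(1,2), lo=2 mid=3 ⇒ [2, 3, 4, 6, 5, 11, 9, 7]
6>4: swap(3,4), hi=3 ⇒ [2, 3, 4, 5, 6, 11, 9, 7]
5>4: swap(3,3), hi=2 ⇒ [2, 3, 4, 5, 6, 11, 9, 7]
done. lo=2 hi=2; nums=[2, 3, 4, 5, 6, 11, 9, 7]

(2, 2)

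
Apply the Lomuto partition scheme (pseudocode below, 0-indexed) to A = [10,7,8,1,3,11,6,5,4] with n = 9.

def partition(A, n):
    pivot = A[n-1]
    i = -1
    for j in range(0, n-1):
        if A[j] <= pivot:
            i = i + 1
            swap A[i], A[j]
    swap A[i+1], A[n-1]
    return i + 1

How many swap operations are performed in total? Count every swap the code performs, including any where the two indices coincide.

3

pivot=4, i=-1
j=0: 10>4, skip
j=1: 7>4, skip
j=2: 8>4, skip
j=3: 1≤4, i=0, swap(0,3) ⇒ [1,7,8,10,3,11,6,5,4]
j=4: 3≤4, i=1, swap(1,4) ⇒ [1,3,8,10,7,11,6,5,4]
j=5: 11>4, skip
j=6: 6>4, skip
j=7: 5>4, skip
swap(2,8) ⇒ [1,3,4,10,7,11,6,5,8]; return 2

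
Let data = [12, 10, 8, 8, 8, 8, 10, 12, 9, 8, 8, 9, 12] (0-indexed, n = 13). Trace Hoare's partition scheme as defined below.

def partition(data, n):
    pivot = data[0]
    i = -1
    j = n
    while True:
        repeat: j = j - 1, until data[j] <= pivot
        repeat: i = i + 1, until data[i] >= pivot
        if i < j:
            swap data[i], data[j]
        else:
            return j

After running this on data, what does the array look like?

[12, 10, 8, 8, 8, 8, 10, 9, 9, 8, 8, 12, 12]

pivot=12
j stops at 12 (12), i stops at 0 (12); swap ⇒ [12, 10, 8, 8, 8, 8, 10, 12, 9, 8, 8, 9, 12]
j stops at 11 (9), i stops at 7 (12); swap ⇒ [12, 10, 8, 8, 8, 8, 10, 9, 9, 8, 8, 12, 12]
j stops at 10, i stops at 11; i≥j ⇒ return 10. data=[12, 10, 8, 8, 8, 8, 10, 9, 9, 8, 8, 12, 12]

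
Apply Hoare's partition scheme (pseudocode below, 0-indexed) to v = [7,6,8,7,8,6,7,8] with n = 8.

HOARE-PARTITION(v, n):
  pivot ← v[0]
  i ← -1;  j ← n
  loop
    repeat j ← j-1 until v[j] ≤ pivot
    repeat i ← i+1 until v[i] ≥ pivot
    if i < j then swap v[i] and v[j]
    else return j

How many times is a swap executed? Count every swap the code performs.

2

pivot=7
j stops at 6 (7), i stops at 0 (7); swap ⇒ [7,6,8,7,8,6,7,8]
j stops at 5 (6), i stops at 2 (8); swap ⇒ [7,6,6,7,8,8,7,8]
j stops at 3, i stops at 3; i≥j ⇒ return 3. v=[7,6,6,7,8,8,7,8]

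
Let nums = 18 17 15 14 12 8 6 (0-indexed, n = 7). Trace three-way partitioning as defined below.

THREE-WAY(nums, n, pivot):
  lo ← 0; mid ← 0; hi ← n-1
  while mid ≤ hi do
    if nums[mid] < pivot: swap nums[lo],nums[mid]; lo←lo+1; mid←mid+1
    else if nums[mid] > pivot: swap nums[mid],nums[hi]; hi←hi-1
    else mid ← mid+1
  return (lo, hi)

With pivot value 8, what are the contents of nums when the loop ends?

6 8 14 12 15 17 18

lo=0 mid=0 hi=6
18>8: swap(0,6), hi=5 ⇒ 6 17 15 14 12 8 18
6<8: swap(0,0), lo=1 mid=1 ⇒ 6 17 15 14 12 8 18
17>8: swap(1,5), hi=4 ⇒ 6 8 15 14 12 17 18
8=8: mid=2
15>8: swap(2,4), hi=3 ⇒ 6 8 12 14 15 17 18
12>8: swap(2,3), hi=2 ⇒ 6 8 14 12 15 17 18
14>8: swap(2,2), hi=1 ⇒ 6 8 14 12 15 17 18
done. lo=1 hi=1; nums=6 8 14 12 15 17 18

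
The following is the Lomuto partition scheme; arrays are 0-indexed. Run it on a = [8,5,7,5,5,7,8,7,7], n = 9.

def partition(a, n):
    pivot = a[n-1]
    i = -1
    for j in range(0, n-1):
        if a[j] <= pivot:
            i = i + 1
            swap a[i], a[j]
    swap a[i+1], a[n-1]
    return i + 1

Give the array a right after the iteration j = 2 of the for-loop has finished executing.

[5,7,8,5,5,7,8,7,7]

pivot = a[8] = 7; i = -1
j=0: a[0]=8 > 7 → no swap
j=1: a[1]=5 ≤ 7 → i=0, swap a[0],a[1] → [5,8,7,5,5,7,8,7,7]
j=2: a[2]=7 ≤ 7 → i=1, swap a[1],a[2] → [5,7,8,5,5,7,8,7,7]
(after j=2) a = [5,7,8,5,5,7,8,7,7]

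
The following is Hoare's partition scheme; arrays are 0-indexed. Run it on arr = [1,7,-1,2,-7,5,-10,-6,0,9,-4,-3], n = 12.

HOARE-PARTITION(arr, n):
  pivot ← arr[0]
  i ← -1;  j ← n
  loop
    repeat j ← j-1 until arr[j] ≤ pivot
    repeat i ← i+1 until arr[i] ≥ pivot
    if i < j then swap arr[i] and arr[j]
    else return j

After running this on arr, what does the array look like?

pivot = arr[0] = 1; i = -1, j = 12
j→11 (arr[11]=-3≤1), i→0 (arr[0]=1≥1); i<j, swap → [-3,7,-1,2,-7,5,-10,-6,0,9,-4,1]
j→10 (arr[10]=-4≤1), i→1 (arr[1]=7≥1); i<j, swap → [-3,-4,-1,2,-7,5,-10,-6,0,9,7,1]
j→8 (arr[8]=0≤1), i→3 (arr[3]=2≥1); i<j, swap → [-3,-4,-1,0,-7,5,-10,-6,2,9,7,1]
j→7 (arr[7]=-6≤1), i→5 (arr[5]=5≥1); i<j, swap → [-3,-4,-1,0,-7,-6,-10,5,2,9,7,1]
j→6, i→7; i≥j, return j=6. arr = [-3,-4,-1,0,-7,-6,-10,5,2,9,7,1]

[-3,-4,-1,0,-7,-6,-10,5,2,9,7,1]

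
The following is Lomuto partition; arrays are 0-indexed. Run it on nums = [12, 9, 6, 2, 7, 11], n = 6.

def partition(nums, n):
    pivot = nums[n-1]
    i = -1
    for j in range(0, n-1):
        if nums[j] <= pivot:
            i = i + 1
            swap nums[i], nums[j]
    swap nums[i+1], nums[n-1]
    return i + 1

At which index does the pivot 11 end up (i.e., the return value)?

pivot=11, i=-1
j=0: 12>11, skip
j=1: 9≤11, i=0, swap(0,1) ⇒ [9, 12, 6, 2, 7, 11]
j=2: 6≤11, i=1, swap(1,2) ⇒ [9, 6, 12, 2, 7, 11]
j=3: 2≤11, i=2, swap(2,3) ⇒ [9, 6, 2, 12, 7, 11]
j=4: 7≤11, i=3, swap(3,4) ⇒ [9, 6, 2, 7, 12, 11]
swap(4,5) ⇒ [9, 6, 2, 7, 11, 12]; return 4

4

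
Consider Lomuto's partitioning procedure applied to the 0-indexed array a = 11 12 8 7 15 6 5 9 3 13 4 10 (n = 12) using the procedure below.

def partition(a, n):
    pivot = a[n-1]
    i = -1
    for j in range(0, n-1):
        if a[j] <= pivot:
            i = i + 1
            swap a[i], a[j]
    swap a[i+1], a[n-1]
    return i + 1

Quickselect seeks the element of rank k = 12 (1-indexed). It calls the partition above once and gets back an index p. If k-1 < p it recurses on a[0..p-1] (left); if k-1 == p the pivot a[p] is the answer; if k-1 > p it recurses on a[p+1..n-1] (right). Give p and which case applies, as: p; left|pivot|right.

pivot=10, i=-1
j=0: 11>10, skip
j=1: 12>10, skip
j=2: 8≤10, i=0, swap(0,2) ⇒ 8 12 11 7 15 6 5 9 3 13 4 10
j=3: 7≤10, i=1, swap(1,3) ⇒ 8 7 11 12 15 6 5 9 3 13 4 10
j=4: 15>10, skip
j=5: 6≤10, i=2, swap(2,5) ⇒ 8 7 6 12 15 11 5 9 3 13 4 10
j=6: 5≤10, i=3, swap(3,6) ⇒ 8 7 6 5 15 11 12 9 3 13 4 10
j=7: 9≤10, i=4, swap(4,7) ⇒ 8 7 6 5 9 11 12 15 3 13 4 10
j=8: 3≤10, i=5, swap(5,8) ⇒ 8 7 6 5 9 3 12 15 11 13 4 10
j=9: 13>10, skip
j=10: 4≤10, i=6, swap(6,10) ⇒ 8 7 6 5 9 3 4 15 11 13 12 10
swap(7,11) ⇒ 8 7 6 5 9 3 4 10 11 13 12 15; return 7
p = 7; k-1 = 11 > 7 ⇒ right

7; right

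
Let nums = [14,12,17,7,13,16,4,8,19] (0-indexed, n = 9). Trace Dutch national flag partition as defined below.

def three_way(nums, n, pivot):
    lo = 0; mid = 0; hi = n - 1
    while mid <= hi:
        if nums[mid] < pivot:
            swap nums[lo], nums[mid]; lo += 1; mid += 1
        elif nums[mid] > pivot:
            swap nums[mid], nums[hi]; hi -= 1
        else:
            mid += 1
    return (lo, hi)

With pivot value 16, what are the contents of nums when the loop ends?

pivot = 16; lo=0, mid=0, hi=8
nums[mid]=14<16: swap nums[0],nums[0]; lo=1,mid=1 → [14,12,17,7,13,16,4,8,19]
nums[mid]=12<16: swap nums[1],nums[1]; lo=2,mid=2 → [14,12,17,7,13,16,4,8,19]
nums[mid]=17>16: swap nums[2],nums[8]; hi=7 → [14,12,19,7,13,16,4,8,17]
nums[mid]=19>16: swap nums[2],nums[7]; hi=6 → [14,12,8,7,13,16,4,19,17]
nums[mid]=8<16: swap nums[2],nums[2]; lo=3,mid=3 → [14,12,8,7,13,16,4,19,17]
nums[mid]=7<16: swap nums[3],nums[3]; lo=4,mid=4 → [14,12,8,7,13,16,4,19,17]
nums[mid]=13<16: swap nums[4],nums[4]; lo=5,mid=5 → [14,12,8,7,13,16,4,19,17]
nums[mid]=16=16: mid=6
nums[mid]=4<16: swap nums[5],nums[6]; lo=6,mid=7 → [14,12,8,7,13,4,16,19,17]
end: lo=6, hi=6; nums = [14,12,8,7,13,4,16,19,17]

[14,12,8,7,13,4,16,19,17]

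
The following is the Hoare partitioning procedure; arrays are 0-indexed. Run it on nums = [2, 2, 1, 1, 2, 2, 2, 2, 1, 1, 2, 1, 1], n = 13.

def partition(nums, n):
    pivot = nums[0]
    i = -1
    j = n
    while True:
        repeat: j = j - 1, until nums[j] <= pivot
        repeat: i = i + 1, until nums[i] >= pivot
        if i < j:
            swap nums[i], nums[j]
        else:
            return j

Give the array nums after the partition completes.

pivot = nums[0] = 2; i = -1, j = 13
j→12 (nums[12]=1≤2), i→0 (nums[0]=2≥2); i<j, swap → [1, 2, 1, 1, 2, 2, 2, 2, 1, 1, 2, 1, 2]
j→11 (nums[11]=1≤2), i→1 (nums[1]=2≥2); i<j, swap → [1, 1, 1, 1, 2, 2, 2, 2, 1, 1, 2, 2, 2]
j→10 (nums[10]=2≤2), i→4 (nums[4]=2≥2); i<j, swap → [1, 1, 1, 1, 2, 2, 2, 2, 1, 1, 2, 2, 2]
j→9 (nums[9]=1≤2), i→5 (nums[5]=2≥2); i<j, swap → [1, 1, 1, 1, 2, 1, 2, 2, 1, 2, 2, 2, 2]
j→8 (nums[8]=1≤2), i→6 (nums[6]=2≥2); i<j, swap → [1, 1, 1, 1, 2, 1, 1, 2, 2, 2, 2, 2, 2]
j→7, i→7; i≥j, return j=7. nums = [1, 1, 1, 1, 2, 1, 1, 2, 2, 2, 2, 2, 2]

[1, 1, 1, 1, 2, 1, 1, 2, 2, 2, 2, 2, 2]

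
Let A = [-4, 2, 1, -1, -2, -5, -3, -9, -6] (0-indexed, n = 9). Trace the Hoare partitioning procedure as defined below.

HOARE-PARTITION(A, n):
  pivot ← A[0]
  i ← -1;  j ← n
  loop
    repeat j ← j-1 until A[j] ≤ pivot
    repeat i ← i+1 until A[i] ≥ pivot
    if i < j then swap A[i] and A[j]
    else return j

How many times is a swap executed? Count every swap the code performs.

3

pivot=-4
j stops at 8 (-6), i stops at 0 (-4); swap ⇒ [-6, 2, 1, -1, -2, -5, -3, -9, -4]
j stops at 7 (-9), i stops at 1 (2); swap ⇒ [-6, -9, 1, -1, -2, -5, -3, 2, -4]
j stops at 5 (-5), i stops at 2 (1); swap ⇒ [-6, -9, -5, -1, -2, 1, -3, 2, -4]
j stops at 2, i stops at 3; i≥j ⇒ return 2. A=[-6, -9, -5, -1, -2, 1, -3, 2, -4]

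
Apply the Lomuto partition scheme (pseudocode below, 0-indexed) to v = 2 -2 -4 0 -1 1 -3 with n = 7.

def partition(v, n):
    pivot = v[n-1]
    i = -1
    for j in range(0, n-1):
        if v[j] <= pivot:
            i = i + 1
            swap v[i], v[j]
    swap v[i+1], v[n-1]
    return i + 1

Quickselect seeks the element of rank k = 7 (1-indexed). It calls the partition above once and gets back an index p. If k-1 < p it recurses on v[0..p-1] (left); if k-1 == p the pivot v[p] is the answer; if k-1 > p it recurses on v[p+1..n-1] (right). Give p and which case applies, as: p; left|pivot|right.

pivot = v[6] = -3; i = -1
j=0: v[0]=2 > -3 → no swap
j=1: v[1]=-2 > -3 → no swap
j=2: v[2]=-4 ≤ -3 → i=0, swap v[0],v[2] → -4 -2 2 0 -1 1 -3
j=3: v[3]=0 > -3 → no swap
j=4: v[4]=-1 > -3 → no swap
j=5: v[5]=1 > -3 → no swap
final swap v[1],v[6] → -4 -3 2 0 -1 1 -2; return 1
p = 1; k-1 = 6 > 1 ⇒ right

1; right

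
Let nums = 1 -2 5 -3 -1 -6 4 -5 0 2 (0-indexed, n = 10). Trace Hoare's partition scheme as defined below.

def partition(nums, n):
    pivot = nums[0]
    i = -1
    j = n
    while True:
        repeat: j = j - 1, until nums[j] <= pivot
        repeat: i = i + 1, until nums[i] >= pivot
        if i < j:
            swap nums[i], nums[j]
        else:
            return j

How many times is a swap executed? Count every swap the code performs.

2

pivot = nums[0] = 1; i = -1, j = 10
j→8 (nums[8]=0≤1), i→0 (nums[0]=1≥1); i<j, swap → 0 -2 5 -3 -1 -6 4 -5 1 2
j→7 (nums[7]=-5≤1), i→2 (nums[2]=5≥1); i<j, swap → 0 -2 -5 -3 -1 -6 4 5 1 2
j→5, i→6; i≥j, return j=5. nums = 0 -2 -5 -3 -1 -6 4 5 1 2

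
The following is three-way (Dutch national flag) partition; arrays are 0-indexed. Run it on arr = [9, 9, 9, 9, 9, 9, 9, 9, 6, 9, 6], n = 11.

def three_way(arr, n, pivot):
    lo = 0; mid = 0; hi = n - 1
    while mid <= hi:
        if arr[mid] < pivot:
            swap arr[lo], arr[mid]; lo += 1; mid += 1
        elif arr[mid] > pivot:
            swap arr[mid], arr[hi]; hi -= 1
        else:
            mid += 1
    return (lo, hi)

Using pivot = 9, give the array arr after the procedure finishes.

[6, 6, 9, 9, 9, 9, 9, 9, 9, 9, 9]

lo=0 mid=0 hi=10
9=9: mid=1
9=9: mid=2
9=9: mid=3
9=9: mid=4
9=9: mid=5
9=9: mid=6
9=9: mid=7
9=9: mid=8
6<9: swap(0,8), lo=1 mid=9 ⇒ [6, 9, 9, 9, 9, 9, 9, 9, 9, 9, 6]
9=9: mid=10
6<9: swap(1,10), lo=2 mid=11 ⇒ [6, 6, 9, 9, 9, 9, 9, 9, 9, 9, 9]
done. lo=2 hi=10; arr=[6, 6, 9, 9, 9, 9, 9, 9, 9, 9, 9]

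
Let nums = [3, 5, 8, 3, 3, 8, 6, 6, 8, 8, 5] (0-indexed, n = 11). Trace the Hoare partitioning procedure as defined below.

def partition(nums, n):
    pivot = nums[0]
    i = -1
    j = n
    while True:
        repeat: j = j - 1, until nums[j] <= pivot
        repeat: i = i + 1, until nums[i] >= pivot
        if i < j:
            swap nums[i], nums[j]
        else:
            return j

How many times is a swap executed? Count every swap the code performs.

pivot=3
j stops at 4 (3), i stops at 0 (3); swap ⇒ [3, 5, 8, 3, 3, 8, 6, 6, 8, 8, 5]
j stops at 3 (3), i stops at 1 (5); swap ⇒ [3, 3, 8, 5, 3, 8, 6, 6, 8, 8, 5]
j stops at 1, i stops at 2; i≥j ⇒ return 1. nums=[3, 3, 8, 5, 3, 8, 6, 6, 8, 8, 5]

2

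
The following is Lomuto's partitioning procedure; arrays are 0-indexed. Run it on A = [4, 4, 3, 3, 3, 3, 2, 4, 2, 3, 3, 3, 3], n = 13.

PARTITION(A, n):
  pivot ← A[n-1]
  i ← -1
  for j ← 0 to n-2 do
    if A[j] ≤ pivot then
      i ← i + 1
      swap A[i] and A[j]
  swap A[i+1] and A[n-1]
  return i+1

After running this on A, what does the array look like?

pivot=3, i=-1
j=0: 4>3, skip
j=1: 4>3, skip
j=2: 3≤3, i=0, swap(0,2) ⇒ [3, 4, 4, 3, 3, 3, 2, 4, 2, 3, 3, 3, 3]
j=3: 3≤3, i=1, swap(1,3) ⇒ [3, 3, 4, 4, 3, 3, 2, 4, 2, 3, 3, 3, 3]
j=4: 3≤3, i=2, swap(2,4) ⇒ [3, 3, 3, 4, 4, 3, 2, 4, 2, 3, 3, 3, 3]
j=5: 3≤3, i=3, swap(3,5) ⇒ [3, 3, 3, 3, 4, 4, 2, 4, 2, 3, 3, 3, 3]
j=6: 2≤3, i=4, swap(4,6) ⇒ [3, 3, 3, 3, 2, 4, 4, 4, 2, 3, 3, 3, 3]
j=7: 4>3, skip
j=8: 2≤3, i=5, swap(5,8) ⇒ [3, 3, 3, 3, 2, 2, 4, 4, 4, 3, 3, 3, 3]
j=9: 3≤3, i=6, swap(6,9) ⇒ [3, 3, 3, 3, 2, 2, 3, 4, 4, 4, 3, 3, 3]
j=10: 3≤3, i=7, swap(7,10) ⇒ [3, 3, 3, 3, 2, 2, 3, 3, 4, 4, 4, 3, 3]
j=11: 3≤3, i=8, swap(8,11) ⇒ [3, 3, 3, 3, 2, 2, 3, 3, 3, 4, 4, 4, 3]
swap(9,12) ⇒ [3, 3, 3, 3, 2, 2, 3, 3, 3, 3, 4, 4, 4]; return 9

[3, 3, 3, 3, 2, 2, 3, 3, 3, 3, 4, 4, 4]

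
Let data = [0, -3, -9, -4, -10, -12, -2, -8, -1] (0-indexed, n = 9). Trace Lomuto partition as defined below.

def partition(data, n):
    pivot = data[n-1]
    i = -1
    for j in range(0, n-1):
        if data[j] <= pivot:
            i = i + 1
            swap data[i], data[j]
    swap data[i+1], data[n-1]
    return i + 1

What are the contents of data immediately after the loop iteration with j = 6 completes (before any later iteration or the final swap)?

[-3, -9, -4, -10, -12, -2, 0, -8, -1]

pivot=-1, i=-1
j=0: 0>-1, skip
j=1: -3≤-1, i=0, swap(0,1) ⇒ [-3, 0, -9, -4, -10, -12, -2, -8, -1]
j=2: -9≤-1, i=1, swap(1,2) ⇒ [-3, -9, 0, -4, -10, -12, -2, -8, -1]
j=3: -4≤-1, i=2, swap(2,3) ⇒ [-3, -9, -4, 0, -10, -12, -2, -8, -1]
j=4: -10≤-1, i=3, swap(3,4) ⇒ [-3, -9, -4, -10, 0, -12, -2, -8, -1]
j=5: -12≤-1, i=4, swap(4,5) ⇒ [-3, -9, -4, -10, -12, 0, -2, -8, -1]
j=6: -2≤-1, i=5, swap(5,6) ⇒ [-3, -9, -4, -10, -12, -2, 0, -8, -1]
(after j=6) data = [-3, -9, -4, -10, -12, -2, 0, -8, -1]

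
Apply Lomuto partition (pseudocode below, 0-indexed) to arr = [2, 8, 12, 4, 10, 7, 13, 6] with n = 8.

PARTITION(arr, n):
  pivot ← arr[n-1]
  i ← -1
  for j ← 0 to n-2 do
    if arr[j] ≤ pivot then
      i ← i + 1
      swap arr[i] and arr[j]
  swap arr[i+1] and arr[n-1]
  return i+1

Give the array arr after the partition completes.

pivot = arr[7] = 6; i = -1
j=0: arr[0]=2 ≤ 6 → i=0, swap arr[0],arr[0] (no change) → [2, 8, 12, 4, 10, 7, 13, 6]
j=1: arr[1]=8 > 6 → no swap
j=2: arr[2]=12 > 6 → no swap
j=3: arr[3]=4 ≤ 6 → i=1, swap arr[1],arr[3] → [2, 4, 12, 8, 10, 7, 13, 6]
j=4: arr[4]=10 > 6 → no swap
j=5: arr[5]=7 > 6 → no swap
j=6: arr[6]=13 > 6 → no swap
final swap arr[2],arr[7] → [2, 4, 6, 8, 10, 7, 13, 12]; return 2

[2, 4, 6, 8, 10, 7, 13, 12]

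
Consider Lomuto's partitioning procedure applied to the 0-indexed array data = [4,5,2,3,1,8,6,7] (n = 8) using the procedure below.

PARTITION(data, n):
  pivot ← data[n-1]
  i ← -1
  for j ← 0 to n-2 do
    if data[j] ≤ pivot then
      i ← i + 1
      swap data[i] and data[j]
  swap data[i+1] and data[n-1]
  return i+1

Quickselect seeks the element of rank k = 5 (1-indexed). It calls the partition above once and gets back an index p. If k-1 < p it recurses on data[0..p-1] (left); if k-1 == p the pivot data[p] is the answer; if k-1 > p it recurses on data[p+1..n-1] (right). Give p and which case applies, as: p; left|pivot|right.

pivot=7, i=-1
j=0: 4≤7, i=0, swap(0,0) ⇒ [4,5,2,3,1,8,6,7]
j=1: 5≤7, i=1, swap(1,1) ⇒ [4,5,2,3,1,8,6,7]
j=2: 2≤7, i=2, swap(2,2) ⇒ [4,5,2,3,1,8,6,7]
j=3: 3≤7, i=3, swap(3,3) ⇒ [4,5,2,3,1,8,6,7]
j=4: 1≤7, i=4, swap(4,4) ⇒ [4,5,2,3,1,8,6,7]
j=5: 8>7, skip
j=6: 6≤7, i=5, swap(5,6) ⇒ [4,5,2,3,1,6,8,7]
swap(6,7) ⇒ [4,5,2,3,1,6,7,8]; return 6
p = 6; k-1 = 4 < 6 ⇒ left

6; left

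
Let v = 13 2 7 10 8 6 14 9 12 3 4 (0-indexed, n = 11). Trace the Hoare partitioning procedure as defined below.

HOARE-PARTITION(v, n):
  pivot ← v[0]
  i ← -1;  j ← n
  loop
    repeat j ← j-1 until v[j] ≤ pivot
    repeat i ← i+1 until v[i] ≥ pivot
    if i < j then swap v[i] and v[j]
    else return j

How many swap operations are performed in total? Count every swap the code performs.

2

pivot = v[0] = 13; i = -1, j = 11
j→10 (v[10]=4≤13), i→0 (v[0]=13≥13); i<j, swap → 4 2 7 10 8 6 14 9 12 3 13
j→9 (v[9]=3≤13), i→6 (v[6]=14≥13); i<j, swap → 4 2 7 10 8 6 3 9 12 14 13
j→8, i→9; i≥j, return j=8. v = 4 2 7 10 8 6 3 9 12 14 13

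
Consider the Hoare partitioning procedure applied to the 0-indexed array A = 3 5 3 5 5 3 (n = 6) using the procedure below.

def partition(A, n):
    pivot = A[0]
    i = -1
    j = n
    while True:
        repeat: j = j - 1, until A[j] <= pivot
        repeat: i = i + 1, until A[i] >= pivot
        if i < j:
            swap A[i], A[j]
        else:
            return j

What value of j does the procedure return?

pivot = A[0] = 3; i = -1, j = 6
j→5 (A[5]=3≤3), i→0 (A[0]=3≥3); i<j, swap → 3 5 3 5 5 3
j→2 (A[2]=3≤3), i→1 (A[1]=5≥3); i<j, swap → 3 3 5 5 5 3
j→1, i→2; i≥j, return j=1. A = 3 3 5 5 5 3

1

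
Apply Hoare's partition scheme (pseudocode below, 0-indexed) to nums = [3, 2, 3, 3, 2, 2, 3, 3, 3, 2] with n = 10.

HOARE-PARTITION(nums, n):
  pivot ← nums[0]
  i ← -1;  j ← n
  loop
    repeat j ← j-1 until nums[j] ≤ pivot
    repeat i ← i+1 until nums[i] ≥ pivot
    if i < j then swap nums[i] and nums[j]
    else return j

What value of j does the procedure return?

pivot=3
j stops at 9 (2), i stops at 0 (3); swap ⇒ [2, 2, 3, 3, 2, 2, 3, 3, 3, 3]
j stops at 8 (3), i stops at 2 (3); swap ⇒ [2, 2, 3, 3, 2, 2, 3, 3, 3, 3]
j stops at 7 (3), i stops at 3 (3); swap ⇒ [2, 2, 3, 3, 2, 2, 3, 3, 3, 3]
j stops at 6, i stops at 6; i≥j ⇒ return 6. nums=[2, 2, 3, 3, 2, 2, 3, 3, 3, 3]

6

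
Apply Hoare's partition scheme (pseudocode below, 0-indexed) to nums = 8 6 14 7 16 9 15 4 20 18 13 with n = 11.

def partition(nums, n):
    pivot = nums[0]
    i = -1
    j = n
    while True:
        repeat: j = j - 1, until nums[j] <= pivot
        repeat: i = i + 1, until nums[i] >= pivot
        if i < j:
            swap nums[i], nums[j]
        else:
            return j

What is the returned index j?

2

pivot=8
j stops at 7 (4), i stops at 0 (8); swap ⇒ 4 6 14 7 16 9 15 8 20 18 13
j stops at 3 (7), i stops at 2 (14); swap ⇒ 4 6 7 14 16 9 15 8 20 18 13
j stops at 2, i stops at 3; i≥j ⇒ return 2. nums=4 6 7 14 16 9 15 8 20 18 13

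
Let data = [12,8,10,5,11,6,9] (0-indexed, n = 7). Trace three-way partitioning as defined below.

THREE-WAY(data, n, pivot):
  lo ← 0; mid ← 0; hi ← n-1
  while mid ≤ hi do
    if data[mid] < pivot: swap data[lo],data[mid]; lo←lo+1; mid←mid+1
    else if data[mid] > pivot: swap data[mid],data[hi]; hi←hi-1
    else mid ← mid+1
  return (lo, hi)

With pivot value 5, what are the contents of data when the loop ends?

pivot = 5; lo=0, mid=0, hi=6
data[mid]=12>5: swap data[0],data[6]; hi=5 → [9,8,10,5,11,6,12]
data[mid]=9>5: swap data[0],data[5]; hi=4 → [6,8,10,5,11,9,12]
data[mid]=6>5: swap data[0],data[4]; hi=3 → [11,8,10,5,6,9,12]
data[mid]=11>5: swap data[0],data[3]; hi=2 → [5,8,10,11,6,9,12]
data[mid]=5=5: mid=1
data[mid]=8>5: swap data[1],data[2]; hi=1 → [5,10,8,11,6,9,12]
data[mid]=10>5: swap data[1],data[1]; hi=0 → [5,10,8,11,6,9,12]
end: lo=0, hi=0; data = [5,10,8,11,6,9,12]

[5,10,8,11,6,9,12]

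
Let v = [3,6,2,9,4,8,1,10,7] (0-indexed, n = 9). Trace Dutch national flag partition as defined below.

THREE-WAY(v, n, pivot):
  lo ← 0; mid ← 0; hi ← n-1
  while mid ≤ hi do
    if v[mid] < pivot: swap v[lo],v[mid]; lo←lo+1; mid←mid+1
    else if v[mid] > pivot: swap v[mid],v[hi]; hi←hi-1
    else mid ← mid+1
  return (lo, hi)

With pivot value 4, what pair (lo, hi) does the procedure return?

(3, 3)

lo=0 mid=0 hi=8
3<4: swap(0,0), lo=1 mid=1 ⇒ [3,6,2,9,4,8,1,10,7]
6>4: swap(1,8), hi=7 ⇒ [3,7,2,9,4,8,1,10,6]
7>4: swap(1,7), hi=6 ⇒ [3,10,2,9,4,8,1,7,6]
10>4: swap(1,6), hi=5 ⇒ [3,1,2,9,4,8,10,7,6]
1<4: swap(1,1), lo=2 mid=2 ⇒ [3,1,2,9,4,8,10,7,6]
2<4: swap(2,2), lo=3 mid=3 ⇒ [3,1,2,9,4,8,10,7,6]
9>4: swap(3,5), hi=4 ⇒ [3,1,2,8,4,9,10,7,6]
8>4: swap(3,4), hi=3 ⇒ [3,1,2,4,8,9,10,7,6]
4=4: mid=4
done. lo=3 hi=3; v=[3,1,2,4,8,9,10,7,6]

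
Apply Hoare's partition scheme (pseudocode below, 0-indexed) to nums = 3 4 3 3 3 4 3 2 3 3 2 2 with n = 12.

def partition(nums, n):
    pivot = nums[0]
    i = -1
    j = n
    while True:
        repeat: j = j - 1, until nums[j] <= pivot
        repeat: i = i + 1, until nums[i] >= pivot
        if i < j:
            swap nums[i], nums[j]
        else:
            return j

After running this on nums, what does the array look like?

pivot=3
j stops at 11 (2), i stops at 0 (3); swap ⇒ 2 4 3 3 3 4 3 2 3 3 2 3
j stops at 10 (2), i stops at 1 (4); swap ⇒ 2 2 3 3 3 4 3 2 3 3 4 3
j stops at 9 (3), i stops at 2 (3); swap ⇒ 2 2 3 3 3 4 3 2 3 3 4 3
j stops at 8 (3), i stops at 3 (3); swap ⇒ 2 2 3 3 3 4 3 2 3 3 4 3
j stops at 7 (2), i stops at 4 (3); swap ⇒ 2 2 3 3 2 4 3 3 3 3 4 3
j stops at 6 (3), i stops at 5 (4); swap ⇒ 2 2 3 3 2 3 4 3 3 3 4 3
j stops at 5, i stops at 6; i≥j ⇒ return 5. nums=2 2 3 3 2 3 4 3 3 3 4 3

2 2 3 3 2 3 4 3 3 3 4 3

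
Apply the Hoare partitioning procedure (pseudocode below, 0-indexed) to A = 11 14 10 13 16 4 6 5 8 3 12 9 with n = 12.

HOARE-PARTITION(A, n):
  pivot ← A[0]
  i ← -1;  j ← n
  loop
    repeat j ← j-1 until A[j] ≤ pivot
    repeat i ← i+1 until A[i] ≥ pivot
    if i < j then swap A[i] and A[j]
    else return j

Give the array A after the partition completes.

9 3 10 8 5 4 6 16 13 14 12 11

pivot = A[0] = 11; i = -1, j = 12
j→11 (A[11]=9≤11), i→0 (A[0]=11≥11); i<j, swap → 9 14 10 13 16 4 6 5 8 3 12 11
j→9 (A[9]=3≤11), i→1 (A[1]=14≥11); i<j, swap → 9 3 10 13 16 4 6 5 8 14 12 11
j→8 (A[8]=8≤11), i→3 (A[3]=13≥11); i<j, swap → 9 3 10 8 16 4 6 5 13 14 12 11
j→7 (A[7]=5≤11), i→4 (A[4]=16≥11); i<j, swap → 9 3 10 8 5 4 6 16 13 14 12 11
j→6, i→7; i≥j, return j=6. A = 9 3 10 8 5 4 6 16 13 14 12 11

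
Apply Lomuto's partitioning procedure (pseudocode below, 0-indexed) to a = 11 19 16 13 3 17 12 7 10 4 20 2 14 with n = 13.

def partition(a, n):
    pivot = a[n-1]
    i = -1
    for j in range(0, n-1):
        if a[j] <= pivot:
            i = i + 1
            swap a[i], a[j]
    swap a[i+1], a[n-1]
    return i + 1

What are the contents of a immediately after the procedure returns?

11 13 3 12 7 10 4 2 14 19 20 16 17

pivot=14, i=-1
j=0: 11≤14, i=0, swap(0,0) ⇒ 11 19 16 13 3 17 12 7 10 4 20 2 14
j=1: 19>14, skip
j=2: 16>14, skip
j=3: 13≤14, i=1, swap(1,3) ⇒ 11 13 16 19 3 17 12 7 10 4 20 2 14
j=4: 3≤14, i=2, swap(2,4) ⇒ 11 13 3 19 16 17 12 7 10 4 20 2 14
j=5: 17>14, skip
j=6: 12≤14, i=3, swap(3,6) ⇒ 11 13 3 12 16 17 19 7 10 4 20 2 14
j=7: 7≤14, i=4, swap(4,7) ⇒ 11 13 3 12 7 17 19 16 10 4 20 2 14
j=8: 10≤14, i=5, swap(5,8) ⇒ 11 13 3 12 7 10 19 16 17 4 20 2 14
j=9: 4≤14, i=6, swap(6,9) ⇒ 11 13 3 12 7 10 4 16 17 19 20 2 14
j=10: 20>14, skip
j=11: 2≤14, i=7, swap(7,11) ⇒ 11 13 3 12 7 10 4 2 17 19 20 16 14
swap(8,12) ⇒ 11 13 3 12 7 10 4 2 14 19 20 16 17; return 8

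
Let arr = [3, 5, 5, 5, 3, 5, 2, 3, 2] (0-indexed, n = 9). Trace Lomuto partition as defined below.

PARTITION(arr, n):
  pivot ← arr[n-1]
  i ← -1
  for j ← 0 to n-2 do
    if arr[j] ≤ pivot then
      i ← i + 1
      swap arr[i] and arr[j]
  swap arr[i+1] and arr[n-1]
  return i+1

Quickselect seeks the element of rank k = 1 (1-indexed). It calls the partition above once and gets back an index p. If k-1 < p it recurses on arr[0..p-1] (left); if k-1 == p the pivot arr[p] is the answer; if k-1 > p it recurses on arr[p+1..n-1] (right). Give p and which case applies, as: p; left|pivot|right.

1; left

pivot = arr[8] = 2; i = -1
j=0: arr[0]=3 > 2 → no swap
j=1: arr[1]=5 > 2 → no swap
j=2: arr[2]=5 > 2 → no swap
j=3: arr[3]=5 > 2 → no swap
j=4: arr[4]=3 > 2 → no swap
j=5: arr[5]=5 > 2 → no swap
j=6: arr[6]=2 ≤ 2 → i=0, swap arr[0],arr[6] → [2, 5, 5, 5, 3, 5, 3, 3, 2]
j=7: arr[7]=3 > 2 → no swap
final swap arr[1],arr[8] → [2, 2, 5, 5, 3, 5, 3, 3, 5]; return 1
p = 1; k-1 = 0 < 1 ⇒ left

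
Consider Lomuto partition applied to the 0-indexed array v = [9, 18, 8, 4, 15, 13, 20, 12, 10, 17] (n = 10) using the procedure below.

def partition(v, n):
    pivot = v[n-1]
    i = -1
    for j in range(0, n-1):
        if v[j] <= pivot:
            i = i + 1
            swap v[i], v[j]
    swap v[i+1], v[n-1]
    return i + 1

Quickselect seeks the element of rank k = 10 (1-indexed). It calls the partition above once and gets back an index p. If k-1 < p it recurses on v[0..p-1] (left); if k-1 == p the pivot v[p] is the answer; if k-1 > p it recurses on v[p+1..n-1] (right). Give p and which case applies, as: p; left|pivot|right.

7; right

pivot = v[9] = 17; i = -1
j=0: v[0]=9 ≤ 17 → i=0, swap v[0],v[0] (no change) → [9, 18, 8, 4, 15, 13, 20, 12, 10, 17]
j=1: v[1]=18 > 17 → no swap
j=2: v[2]=8 ≤ 17 → i=1, swap v[1],v[2] → [9, 8, 18, 4, 15, 13, 20, 12, 10, 17]
j=3: v[3]=4 ≤ 17 → i=2, swap v[2],v[3] → [9, 8, 4, 18, 15, 13, 20, 12, 10, 17]
j=4: v[4]=15 ≤ 17 → i=3, swap v[3],v[4] → [9, 8, 4, 15, 18, 13, 20, 12, 10, 17]
j=5: v[5]=13 ≤ 17 → i=4, swap v[4],v[5] → [9, 8, 4, 15, 13, 18, 20, 12, 10, 17]
j=6: v[6]=20 > 17 → no swap
j=7: v[7]=12 ≤ 17 → i=5, swap v[5],v[7] → [9, 8, 4, 15, 13, 12, 20, 18, 10, 17]
j=8: v[8]=10 ≤ 17 → i=6, swap v[6],v[8] → [9, 8, 4, 15, 13, 12, 10, 18, 20, 17]
final swap v[7],v[9] → [9, 8, 4, 15, 13, 12, 10, 17, 20, 18]; return 7
p = 7; k-1 = 9 > 7 ⇒ right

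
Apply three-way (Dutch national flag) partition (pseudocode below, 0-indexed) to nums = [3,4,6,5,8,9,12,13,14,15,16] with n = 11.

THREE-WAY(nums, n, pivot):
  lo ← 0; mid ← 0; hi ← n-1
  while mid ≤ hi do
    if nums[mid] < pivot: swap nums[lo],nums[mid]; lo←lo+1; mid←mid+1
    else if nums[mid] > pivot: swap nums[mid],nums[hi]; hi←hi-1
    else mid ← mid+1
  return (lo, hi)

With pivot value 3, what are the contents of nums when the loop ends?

[3,6,5,8,9,12,13,14,15,16,4]

lo=0 mid=0 hi=10
3=3: mid=1
4>3: swap(1,10), hi=9 ⇒ [3,16,6,5,8,9,12,13,14,15,4]
16>3: swap(1,9), hi=8 ⇒ [3,15,6,5,8,9,12,13,14,16,4]
15>3: swap(1,8), hi=7 ⇒ [3,14,6,5,8,9,12,13,15,16,4]
14>3: swap(1,7), hi=6 ⇒ [3,13,6,5,8,9,12,14,15,16,4]
13>3: swap(1,6), hi=5 ⇒ [3,12,6,5,8,9,13,14,15,16,4]
12>3: swap(1,5), hi=4 ⇒ [3,9,6,5,8,12,13,14,15,16,4]
9>3: swap(1,4), hi=3 ⇒ [3,8,6,5,9,12,13,14,15,16,4]
8>3: swap(1,3), hi=2 ⇒ [3,5,6,8,9,12,13,14,15,16,4]
5>3: swap(1,2), hi=1 ⇒ [3,6,5,8,9,12,13,14,15,16,4]
6>3: swap(1,1), hi=0 ⇒ [3,6,5,8,9,12,13,14,15,16,4]
done. lo=0 hi=0; nums=[3,6,5,8,9,12,13,14,15,16,4]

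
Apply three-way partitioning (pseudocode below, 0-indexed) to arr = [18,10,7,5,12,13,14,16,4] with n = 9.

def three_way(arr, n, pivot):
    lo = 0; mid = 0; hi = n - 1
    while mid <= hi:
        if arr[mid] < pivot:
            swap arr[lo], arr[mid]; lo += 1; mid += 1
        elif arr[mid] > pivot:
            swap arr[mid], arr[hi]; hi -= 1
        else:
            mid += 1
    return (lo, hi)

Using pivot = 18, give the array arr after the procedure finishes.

[10,7,5,12,13,14,16,4,18]

pivot = 18; lo=0, mid=0, hi=8
arr[mid]=18=18: mid=1
arr[mid]=10<18: swap arr[0],arr[1]; lo=1,mid=2 → [10,18,7,5,12,13,14,16,4]
arr[mid]=7<18: swap arr[1],arr[2]; lo=2,mid=3 → [10,7,18,5,12,13,14,16,4]
arr[mid]=5<18: swap arr[2],arr[3]; lo=3,mid=4 → [10,7,5,18,12,13,14,16,4]
arr[mid]=12<18: swap arr[3],arr[4]; lo=4,mid=5 → [10,7,5,12,18,13,14,16,4]
arr[mid]=13<18: swap arr[4],arr[5]; lo=5,mid=6 → [10,7,5,12,13,18,14,16,4]
arr[mid]=14<18: swap arr[5],arr[6]; lo=6,mid=7 → [10,7,5,12,13,14,18,16,4]
arr[mid]=16<18: swap arr[6],arr[7]; lo=7,mid=8 → [10,7,5,12,13,14,16,18,4]
arr[mid]=4<18: swap arr[7],arr[8]; lo=8,mid=9 → [10,7,5,12,13,14,16,4,18]
end: lo=8, hi=8; arr = [10,7,5,12,13,14,16,4,18]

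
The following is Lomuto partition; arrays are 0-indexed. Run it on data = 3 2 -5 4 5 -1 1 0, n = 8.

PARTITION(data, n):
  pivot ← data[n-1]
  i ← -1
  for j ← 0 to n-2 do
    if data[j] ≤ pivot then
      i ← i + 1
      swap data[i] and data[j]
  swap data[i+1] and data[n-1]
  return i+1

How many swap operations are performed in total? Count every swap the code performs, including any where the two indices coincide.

3

pivot = data[7] = 0; i = -1
j=0: data[0]=3 > 0 → no swap
j=1: data[1]=2 > 0 → no swap
j=2: data[2]=-5 ≤ 0 → i=0, swap data[0],data[2] → -5 2 3 4 5 -1 1 0
j=3: data[3]=4 > 0 → no swap
j=4: data[4]=5 > 0 → no swap
j=5: data[5]=-1 ≤ 0 → i=1, swap data[1],data[5] → -5 -1 3 4 5 2 1 0
j=6: data[6]=1 > 0 → no swap
final swap data[2],data[7] → -5 -1 0 4 5 2 1 3; return 2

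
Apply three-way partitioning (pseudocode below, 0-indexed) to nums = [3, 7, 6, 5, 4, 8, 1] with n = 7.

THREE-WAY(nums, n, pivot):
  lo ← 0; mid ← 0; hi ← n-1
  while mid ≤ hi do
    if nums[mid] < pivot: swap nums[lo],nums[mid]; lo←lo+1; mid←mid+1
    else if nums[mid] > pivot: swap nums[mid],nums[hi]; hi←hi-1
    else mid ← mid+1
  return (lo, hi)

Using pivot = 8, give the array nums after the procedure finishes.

[3, 7, 6, 5, 4, 1, 8]

pivot = 8; lo=0, mid=0, hi=6
nums[mid]=3<8: swap nums[0],nums[0]; lo=1,mid=1 → [3, 7, 6, 5, 4, 8, 1]
nums[mid]=7<8: swap nums[1],nums[1]; lo=2,mid=2 → [3, 7, 6, 5, 4, 8, 1]
nums[mid]=6<8: swap nums[2],nums[2]; lo=3,mid=3 → [3, 7, 6, 5, 4, 8, 1]
nums[mid]=5<8: swap nums[3],nums[3]; lo=4,mid=4 → [3, 7, 6, 5, 4, 8, 1]
nums[mid]=4<8: swap nums[4],nums[4]; lo=5,mid=5 → [3, 7, 6, 5, 4, 8, 1]
nums[mid]=8=8: mid=6
nums[mid]=1<8: swap nums[5],nums[6]; lo=6,mid=7 → [3, 7, 6, 5, 4, 1, 8]
end: lo=6, hi=6; nums = [3, 7, 6, 5, 4, 1, 8]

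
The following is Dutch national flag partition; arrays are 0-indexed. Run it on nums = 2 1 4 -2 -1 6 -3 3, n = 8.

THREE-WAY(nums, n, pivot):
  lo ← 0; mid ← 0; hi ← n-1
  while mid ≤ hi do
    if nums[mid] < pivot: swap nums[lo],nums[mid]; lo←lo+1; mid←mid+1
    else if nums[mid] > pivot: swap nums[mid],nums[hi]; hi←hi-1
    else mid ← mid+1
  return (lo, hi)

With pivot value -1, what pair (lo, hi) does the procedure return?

(2, 2)

lo=0 mid=0 hi=7
2>-1: swap(0,7), hi=6 ⇒ 3 1 4 -2 -1 6 -3 2
3>-1: swap(0,6), hi=5 ⇒ -3 1 4 -2 -1 6 3 2
-3<-1: swap(0,0), lo=1 mid=1 ⇒ -3 1 4 -2 -1 6 3 2
1>-1: swap(1,5), hi=4 ⇒ -3 6 4 -2 -1 1 3 2
6>-1: swap(1,4), hi=3 ⇒ -3 -1 4 -2 6 1 3 2
-1=-1: mid=2
4>-1: swap(2,3), hi=2 ⇒ -3 -1 -2 4 6 1 3 2
-2<-1: swap(1,2), lo=2 mid=3 ⇒ -3 -2 -1 4 6 1 3 2
done. lo=2 hi=2; nums=-3 -2 -1 4 6 1 3 2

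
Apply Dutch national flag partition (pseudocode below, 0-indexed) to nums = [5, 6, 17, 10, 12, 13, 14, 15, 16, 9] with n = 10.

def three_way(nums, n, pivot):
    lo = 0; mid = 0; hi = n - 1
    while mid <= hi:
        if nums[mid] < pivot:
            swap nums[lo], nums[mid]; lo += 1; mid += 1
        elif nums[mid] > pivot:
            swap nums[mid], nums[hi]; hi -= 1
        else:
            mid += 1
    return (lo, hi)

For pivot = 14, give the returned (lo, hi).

pivot = 14; lo=0, mid=0, hi=9
nums[mid]=5<14: swap nums[0],nums[0]; lo=1,mid=1 → [5, 6, 17, 10, 12, 13, 14, 15, 16, 9]
nums[mid]=6<14: swap nums[1],nums[1]; lo=2,mid=2 → [5, 6, 17, 10, 12, 13, 14, 15, 16, 9]
nums[mid]=17>14: swap nums[2],nums[9]; hi=8 → [5, 6, 9, 10, 12, 13, 14, 15, 16, 17]
nums[mid]=9<14: swap nums[2],nums[2]; lo=3,mid=3 → [5, 6, 9, 10, 12, 13, 14, 15, 16, 17]
nums[mid]=10<14: swap nums[3],nums[3]; lo=4,mid=4 → [5, 6, 9, 10, 12, 13, 14, 15, 16, 17]
nums[mid]=12<14: swap nums[4],nums[4]; lo=5,mid=5 → [5, 6, 9, 10, 12, 13, 14, 15, 16, 17]
nums[mid]=13<14: swap nums[5],nums[5]; lo=6,mid=6 → [5, 6, 9, 10, 12, 13, 14, 15, 16, 17]
nums[mid]=14=14: mid=7
nums[mid]=15>14: swap nums[7],nums[8]; hi=7 → [5, 6, 9, 10, 12, 13, 14, 16, 15, 17]
nums[mid]=16>14: swap nums[7],nums[7]; hi=6 → [5, 6, 9, 10, 12, 13, 14, 16, 15, 17]
end: lo=6, hi=6; nums = [5, 6, 9, 10, 12, 13, 14, 16, 15, 17]

(6, 6)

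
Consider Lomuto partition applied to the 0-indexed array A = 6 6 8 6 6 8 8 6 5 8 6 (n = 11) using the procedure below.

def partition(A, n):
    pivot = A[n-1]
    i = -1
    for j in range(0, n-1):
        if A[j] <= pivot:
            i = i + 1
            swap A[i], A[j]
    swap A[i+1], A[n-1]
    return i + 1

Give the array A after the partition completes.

pivot=6, i=-1
j=0: 6≤6, i=0, swap(0,0) ⇒ 6 6 8 6 6 8 8 6 5 8 6
j=1: 6≤6, i=1, swap(1,1) ⇒ 6 6 8 6 6 8 8 6 5 8 6
j=2: 8>6, skip
j=3: 6≤6, i=2, swap(2,3) ⇒ 6 6 6 8 6 8 8 6 5 8 6
j=4: 6≤6, i=3, swap(3,4) ⇒ 6 6 6 6 8 8 8 6 5 8 6
j=5: 8>6, skip
j=6: 8>6, skip
j=7: 6≤6, i=4, swap(4,7) ⇒ 6 6 6 6 6 8 8 8 5 8 6
j=8: 5≤6, i=5, swap(5,8) ⇒ 6 6 6 6 6 5 8 8 8 8 6
j=9: 8>6, skip
swap(6,10) ⇒ 6 6 6 6 6 5 6 8 8 8 8; return 6

6 6 6 6 6 5 6 8 8 8 8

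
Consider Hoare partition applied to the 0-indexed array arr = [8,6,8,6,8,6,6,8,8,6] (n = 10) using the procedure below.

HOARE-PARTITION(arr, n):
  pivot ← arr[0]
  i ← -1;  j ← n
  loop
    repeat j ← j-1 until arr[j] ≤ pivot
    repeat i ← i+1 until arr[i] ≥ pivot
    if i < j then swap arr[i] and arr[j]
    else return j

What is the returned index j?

6

pivot = arr[0] = 8; i = -1, j = 10
j→9 (arr[9]=6≤8), i→0 (arr[0]=8≥8); i<j, swap → [6,6,8,6,8,6,6,8,8,8]
j→8 (arr[8]=8≤8), i→2 (arr[2]=8≥8); i<j, swap → [6,6,8,6,8,6,6,8,8,8]
j→7 (arr[7]=8≤8), i→4 (arr[4]=8≥8); i<j, swap → [6,6,8,6,8,6,6,8,8,8]
j→6, i→7; i≥j, return j=6. arr = [6,6,8,6,8,6,6,8,8,8]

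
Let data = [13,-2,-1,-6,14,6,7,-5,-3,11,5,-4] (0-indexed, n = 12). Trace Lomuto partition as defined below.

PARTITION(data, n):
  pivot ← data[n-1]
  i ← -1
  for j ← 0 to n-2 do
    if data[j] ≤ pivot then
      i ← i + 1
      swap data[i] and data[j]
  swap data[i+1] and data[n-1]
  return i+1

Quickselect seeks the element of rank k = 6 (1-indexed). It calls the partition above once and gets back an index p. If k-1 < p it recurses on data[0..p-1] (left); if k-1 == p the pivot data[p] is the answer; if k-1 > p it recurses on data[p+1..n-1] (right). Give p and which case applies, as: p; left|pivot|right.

pivot = data[11] = -4; i = -1
j=0: data[0]=13 > -4 → no swap
j=1: data[1]=-2 > -4 → no swap
j=2: data[2]=-1 > -4 → no swap
j=3: data[3]=-6 ≤ -4 → i=0, swap data[0],data[3] → [-6,-2,-1,13,14,6,7,-5,-3,11,5,-4]
j=4: data[4]=14 > -4 → no swap
j=5: data[5]=6 > -4 → no swap
j=6: data[6]=7 > -4 → no swap
j=7: data[7]=-5 ≤ -4 → i=1, swap data[1],data[7] → [-6,-5,-1,13,14,6,7,-2,-3,11,5,-4]
j=8: data[8]=-3 > -4 → no swap
j=9: data[9]=11 > -4 → no swap
j=10: data[10]=5 > -4 → no swap
final swap data[2],data[11] → [-6,-5,-4,13,14,6,7,-2,-3,11,5,-1]; return 2
p = 2; k-1 = 5 > 2 ⇒ right

2; right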